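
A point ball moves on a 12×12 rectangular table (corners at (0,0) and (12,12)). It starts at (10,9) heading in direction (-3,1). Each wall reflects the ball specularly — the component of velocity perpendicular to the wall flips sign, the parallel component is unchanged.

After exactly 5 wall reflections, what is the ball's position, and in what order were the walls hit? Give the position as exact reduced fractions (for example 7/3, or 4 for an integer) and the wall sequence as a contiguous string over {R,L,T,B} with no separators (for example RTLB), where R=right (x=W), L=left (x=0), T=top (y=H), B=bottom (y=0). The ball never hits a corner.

Final position: (11,0)
Wall sequence: TLRLB

1. t=3 → T at (1,12); v=(-3,-1)
2. t=1/3 → L at (0,35/3); v=(3,-1)
3. t=4 → R at (12,23/3); v=(-3,-1)
4. t=4 → L at (0,11/3); v=(3,-1)
5. t=11/3 → B at (11,0); v=(3,1)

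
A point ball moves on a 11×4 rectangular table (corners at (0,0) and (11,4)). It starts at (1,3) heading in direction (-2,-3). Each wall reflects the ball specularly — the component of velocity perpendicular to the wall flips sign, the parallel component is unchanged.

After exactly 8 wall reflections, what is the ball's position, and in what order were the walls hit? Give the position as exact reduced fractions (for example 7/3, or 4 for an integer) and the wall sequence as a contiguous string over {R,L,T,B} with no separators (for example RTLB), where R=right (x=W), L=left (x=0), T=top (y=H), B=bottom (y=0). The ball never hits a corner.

Final position: (23/3,4)
Wall sequence: LBTBTRBT

1. t=1/2 → L at (0,3/2); v=(2,-3)
2. t=1/2 → B at (1,0); v=(2,3)
3. t=4/3 → T at (11/3,4); v=(2,-3)
4. t=4/3 → B at (19/3,0); v=(2,3)
5. t=4/3 → T at (9,4); v=(2,-3)
6. t=1 → R at (11,1); v=(-2,-3)
7. t=1/3 → B at (31/3,0); v=(-2,3)
8. t=4/3 → T at (23/3,4); v=(-2,-3)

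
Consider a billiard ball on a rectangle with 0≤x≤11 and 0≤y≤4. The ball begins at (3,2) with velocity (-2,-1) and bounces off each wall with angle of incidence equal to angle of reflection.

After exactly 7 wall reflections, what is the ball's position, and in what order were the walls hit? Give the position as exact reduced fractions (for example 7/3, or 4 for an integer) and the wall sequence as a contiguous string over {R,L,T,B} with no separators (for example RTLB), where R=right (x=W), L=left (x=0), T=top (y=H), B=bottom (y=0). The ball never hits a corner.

Final position: (3,4)
Wall sequence: LBTRBLT

1. t=3/2 → L at (0,1/2); v=(2,-1)
2. t=1/2 → B at (1,0); v=(2,1)
3. t=4 → T at (9,4); v=(2,-1)
4. t=1 → R at (11,3); v=(-2,-1)
5. t=3 → B at (5,0); v=(-2,1)
6. t=5/2 → L at (0,5/2); v=(2,1)
7. t=3/2 → T at (3,4); v=(2,-1)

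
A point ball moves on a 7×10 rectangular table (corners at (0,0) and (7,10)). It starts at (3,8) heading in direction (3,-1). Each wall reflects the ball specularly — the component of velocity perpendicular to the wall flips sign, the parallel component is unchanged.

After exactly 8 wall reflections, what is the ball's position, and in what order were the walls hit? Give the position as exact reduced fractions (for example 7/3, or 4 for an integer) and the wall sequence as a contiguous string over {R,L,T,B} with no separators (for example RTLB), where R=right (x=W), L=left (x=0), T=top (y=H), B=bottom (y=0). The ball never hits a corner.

Final position: (7,22/3)
Wall sequence: RLRBLRLR

1. t=4/3 → R at (7,20/3); v=(-3,-1)
2. t=7/3 → L at (0,13/3); v=(3,-1)
3. t=7/3 → R at (7,2); v=(-3,-1)
4. t=2 → B at (1,0); v=(-3,1)
5. t=1/3 → L at (0,1/3); v=(3,1)
6. t=7/3 → R at (7,8/3); v=(-3,1)
7. t=7/3 → L at (0,5); v=(3,1)
8. t=7/3 → R at (7,22/3); v=(-3,1)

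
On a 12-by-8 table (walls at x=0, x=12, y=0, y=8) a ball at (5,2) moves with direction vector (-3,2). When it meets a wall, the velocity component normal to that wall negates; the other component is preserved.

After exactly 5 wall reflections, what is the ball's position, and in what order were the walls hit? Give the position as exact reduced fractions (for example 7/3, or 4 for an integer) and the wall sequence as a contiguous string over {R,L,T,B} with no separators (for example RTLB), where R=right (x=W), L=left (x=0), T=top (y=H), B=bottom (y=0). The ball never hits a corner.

1. t=5/3 → L at (0,16/3); v=(3,2)
2. t=4/3 → T at (4,8); v=(3,-2)
3. t=8/3 → R at (12,8/3); v=(-3,-2)
4. t=4/3 → B at (8,0); v=(-3,2)
5. t=8/3 → L at (0,16/3); v=(3,2)

Final position: (0,16/3)
Wall sequence: LTRBL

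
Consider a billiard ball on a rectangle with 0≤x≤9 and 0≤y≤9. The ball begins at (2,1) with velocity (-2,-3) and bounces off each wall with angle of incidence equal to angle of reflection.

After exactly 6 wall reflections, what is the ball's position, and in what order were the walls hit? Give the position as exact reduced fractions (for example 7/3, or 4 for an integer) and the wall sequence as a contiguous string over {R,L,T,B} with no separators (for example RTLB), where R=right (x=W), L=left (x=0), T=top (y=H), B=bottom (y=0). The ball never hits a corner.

1. t=1/3 → B at (4/3,0); v=(-2,3)
2. t=2/3 → L at (0,2); v=(2,3)
3. t=7/3 → T at (14/3,9); v=(2,-3)
4. t=13/6 → R at (9,5/2); v=(-2,-3)
5. t=5/6 → B at (22/3,0); v=(-2,3)
6. t=3 → T at (4/3,9); v=(-2,-3)

Final position: (4/3,9)
Wall sequence: BLTRBT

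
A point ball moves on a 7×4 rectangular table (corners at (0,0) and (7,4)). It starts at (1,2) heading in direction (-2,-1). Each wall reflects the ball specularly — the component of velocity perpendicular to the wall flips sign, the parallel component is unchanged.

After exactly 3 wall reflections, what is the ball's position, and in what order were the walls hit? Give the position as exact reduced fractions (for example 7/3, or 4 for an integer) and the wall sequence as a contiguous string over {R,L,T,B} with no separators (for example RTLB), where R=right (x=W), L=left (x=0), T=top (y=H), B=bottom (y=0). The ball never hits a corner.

Final position: (7,2)
Wall sequence: LBR

1. t=1/2 → L at (0,3/2); v=(2,-1)
2. t=3/2 → B at (3,0); v=(2,1)
3. t=2 → R at (7,2); v=(-2,1)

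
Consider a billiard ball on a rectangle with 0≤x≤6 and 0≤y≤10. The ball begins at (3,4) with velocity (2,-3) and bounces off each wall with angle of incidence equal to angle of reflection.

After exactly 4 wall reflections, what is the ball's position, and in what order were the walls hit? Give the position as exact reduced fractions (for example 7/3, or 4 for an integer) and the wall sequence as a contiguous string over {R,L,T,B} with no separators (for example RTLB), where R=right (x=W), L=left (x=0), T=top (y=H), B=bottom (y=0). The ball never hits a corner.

1. t=4/3 → B at (17/3,0); v=(2,3)
2. t=1/6 → R at (6,1/2); v=(-2,3)
3. t=3 → L at (0,19/2); v=(2,3)
4. t=1/6 → T at (1/3,10); v=(2,-3)

Final position: (1/3,10)
Wall sequence: BRLT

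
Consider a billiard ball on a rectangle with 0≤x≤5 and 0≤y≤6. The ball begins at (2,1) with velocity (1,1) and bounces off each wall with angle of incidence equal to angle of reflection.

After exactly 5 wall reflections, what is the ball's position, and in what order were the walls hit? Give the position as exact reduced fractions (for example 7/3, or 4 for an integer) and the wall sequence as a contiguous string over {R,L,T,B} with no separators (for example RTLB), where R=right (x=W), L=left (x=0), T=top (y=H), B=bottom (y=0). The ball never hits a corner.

1. t=3 → R at (5,4); v=(-1,1)
2. t=2 → T at (3,6); v=(-1,-1)
3. t=3 → L at (0,3); v=(1,-1)
4. t=3 → B at (3,0); v=(1,1)
5. t=2 → R at (5,2); v=(-1,1)

Final position: (5,2)
Wall sequence: RTLBR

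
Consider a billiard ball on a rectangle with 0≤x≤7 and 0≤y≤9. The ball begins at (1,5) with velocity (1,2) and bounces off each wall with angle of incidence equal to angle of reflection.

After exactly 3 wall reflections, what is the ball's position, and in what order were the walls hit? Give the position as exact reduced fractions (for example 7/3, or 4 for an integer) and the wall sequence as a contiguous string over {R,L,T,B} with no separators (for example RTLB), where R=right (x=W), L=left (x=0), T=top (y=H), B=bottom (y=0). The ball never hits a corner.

Final position: (13/2,0)
Wall sequence: TRB

1. t=2 → T at (3,9); v=(1,-2)
2. t=4 → R at (7,1); v=(-1,-2)
3. t=1/2 → B at (13/2,0); v=(-1,2)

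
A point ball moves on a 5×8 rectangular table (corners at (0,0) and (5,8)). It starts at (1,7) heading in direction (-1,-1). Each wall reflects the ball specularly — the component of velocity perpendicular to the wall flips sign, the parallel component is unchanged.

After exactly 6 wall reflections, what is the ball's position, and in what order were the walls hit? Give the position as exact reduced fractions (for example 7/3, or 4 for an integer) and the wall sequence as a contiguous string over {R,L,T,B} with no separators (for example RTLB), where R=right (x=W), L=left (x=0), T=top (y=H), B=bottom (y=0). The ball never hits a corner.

Final position: (5,7)
Wall sequence: LRBLTR

1. t=1 → L at (0,6); v=(1,-1)
2. t=5 → R at (5,1); v=(-1,-1)
3. t=1 → B at (4,0); v=(-1,1)
4. t=4 → L at (0,4); v=(1,1)
5. t=4 → T at (4,8); v=(1,-1)
6. t=1 → R at (5,7); v=(-1,-1)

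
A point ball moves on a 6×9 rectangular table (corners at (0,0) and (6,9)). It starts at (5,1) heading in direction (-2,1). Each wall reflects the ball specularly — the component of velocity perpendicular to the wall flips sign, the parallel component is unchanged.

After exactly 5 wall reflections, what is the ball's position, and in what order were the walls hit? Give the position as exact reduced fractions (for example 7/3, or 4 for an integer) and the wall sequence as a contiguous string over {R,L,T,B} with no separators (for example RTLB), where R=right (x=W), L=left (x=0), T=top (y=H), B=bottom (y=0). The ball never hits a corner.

Final position: (6,11/2)
Wall sequence: LRTLR

1. t=5/2 → L at (0,7/2); v=(2,1)
2. t=3 → R at (6,13/2); v=(-2,1)
3. t=5/2 → T at (1,9); v=(-2,-1)
4. t=1/2 → L at (0,17/2); v=(2,-1)
5. t=3 → R at (6,11/2); v=(-2,-1)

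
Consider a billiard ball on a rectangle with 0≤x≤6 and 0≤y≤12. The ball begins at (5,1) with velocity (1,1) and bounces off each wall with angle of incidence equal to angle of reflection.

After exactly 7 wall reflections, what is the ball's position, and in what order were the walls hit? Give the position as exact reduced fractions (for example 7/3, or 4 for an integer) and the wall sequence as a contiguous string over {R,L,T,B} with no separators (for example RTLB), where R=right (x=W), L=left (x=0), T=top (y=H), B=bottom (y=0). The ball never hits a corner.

Final position: (6,2)
Wall sequence: RLTRLBR

1. t=1 → R at (6,2); v=(-1,1)
2. t=6 → L at (0,8); v=(1,1)
3. t=4 → T at (4,12); v=(1,-1)
4. t=2 → R at (6,10); v=(-1,-1)
5. t=6 → L at (0,4); v=(1,-1)
6. t=4 → B at (4,0); v=(1,1)
7. t=2 → R at (6,2); v=(-1,1)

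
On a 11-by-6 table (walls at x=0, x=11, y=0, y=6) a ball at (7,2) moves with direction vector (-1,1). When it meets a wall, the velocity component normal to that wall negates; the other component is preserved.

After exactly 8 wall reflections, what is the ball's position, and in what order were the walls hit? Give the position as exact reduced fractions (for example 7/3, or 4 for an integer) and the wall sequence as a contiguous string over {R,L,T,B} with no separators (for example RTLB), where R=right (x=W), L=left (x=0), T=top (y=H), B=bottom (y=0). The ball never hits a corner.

Final position: (0,5)
Wall sequence: TLBTRBTL

1. t=4 → T at (3,6); v=(-1,-1)
2. t=3 → L at (0,3); v=(1,-1)
3. t=3 → B at (3,0); v=(1,1)
4. t=6 → T at (9,6); v=(1,-1)
5. t=2 → R at (11,4); v=(-1,-1)
6. t=4 → B at (7,0); v=(-1,1)
7. t=6 → T at (1,6); v=(-1,-1)
8. t=1 → L at (0,5); v=(1,-1)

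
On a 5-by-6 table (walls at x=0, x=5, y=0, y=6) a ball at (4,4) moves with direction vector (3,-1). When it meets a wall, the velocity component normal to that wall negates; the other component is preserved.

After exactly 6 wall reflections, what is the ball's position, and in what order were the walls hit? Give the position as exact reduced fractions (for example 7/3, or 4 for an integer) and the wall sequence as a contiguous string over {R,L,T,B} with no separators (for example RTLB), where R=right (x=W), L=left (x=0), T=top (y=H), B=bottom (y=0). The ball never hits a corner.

Final position: (5,3)
Wall sequence: RLRBLR

1. t=1/3 → R at (5,11/3); v=(-3,-1)
2. t=5/3 → L at (0,2); v=(3,-1)
3. t=5/3 → R at (5,1/3); v=(-3,-1)
4. t=1/3 → B at (4,0); v=(-3,1)
5. t=4/3 → L at (0,4/3); v=(3,1)
6. t=5/3 → R at (5,3); v=(-3,1)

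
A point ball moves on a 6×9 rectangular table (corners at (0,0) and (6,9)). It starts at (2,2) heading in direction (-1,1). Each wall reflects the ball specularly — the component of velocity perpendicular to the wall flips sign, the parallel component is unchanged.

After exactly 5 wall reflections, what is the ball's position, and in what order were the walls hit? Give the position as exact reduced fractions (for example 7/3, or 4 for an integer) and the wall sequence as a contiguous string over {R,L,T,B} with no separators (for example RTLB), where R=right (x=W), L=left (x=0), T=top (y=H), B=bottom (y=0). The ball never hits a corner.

Final position: (2,0)
Wall sequence: LTRLB

1. t=2 → L at (0,4); v=(1,1)
2. t=5 → T at (5,9); v=(1,-1)
3. t=1 → R at (6,8); v=(-1,-1)
4. t=6 → L at (0,2); v=(1,-1)
5. t=2 → B at (2,0); v=(1,1)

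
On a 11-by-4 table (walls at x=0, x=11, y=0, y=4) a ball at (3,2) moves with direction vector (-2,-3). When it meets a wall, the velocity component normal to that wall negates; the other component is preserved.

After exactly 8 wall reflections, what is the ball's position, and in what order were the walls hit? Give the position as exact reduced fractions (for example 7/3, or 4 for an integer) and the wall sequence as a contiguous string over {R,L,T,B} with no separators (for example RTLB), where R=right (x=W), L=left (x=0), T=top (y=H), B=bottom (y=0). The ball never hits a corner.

1. t=2/3 → B at (5/3,0); v=(-2,3)
2. t=5/6 → L at (0,5/2); v=(2,3)
3. t=1/2 → T at (1,4); v=(2,-3)
4. t=4/3 → B at (11/3,0); v=(2,3)
5. t=4/3 → T at (19/3,4); v=(2,-3)
6. t=4/3 → B at (9,0); v=(2,3)
7. t=1 → R at (11,3); v=(-2,3)
8. t=1/3 → T at (31/3,4); v=(-2,-3)

Final position: (31/3,4)
Wall sequence: BLTBTBRT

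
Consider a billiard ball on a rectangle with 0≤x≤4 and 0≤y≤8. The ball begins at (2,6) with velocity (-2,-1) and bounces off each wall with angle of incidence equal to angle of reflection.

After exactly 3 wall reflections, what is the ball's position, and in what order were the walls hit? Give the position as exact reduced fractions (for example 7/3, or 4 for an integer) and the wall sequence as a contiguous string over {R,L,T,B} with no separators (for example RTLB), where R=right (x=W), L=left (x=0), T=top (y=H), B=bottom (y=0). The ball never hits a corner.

1. t=1 → L at (0,5); v=(2,-1)
2. t=2 → R at (4,3); v=(-2,-1)
3. t=2 → L at (0,1); v=(2,-1)

Final position: (0,1)
Wall sequence: LRL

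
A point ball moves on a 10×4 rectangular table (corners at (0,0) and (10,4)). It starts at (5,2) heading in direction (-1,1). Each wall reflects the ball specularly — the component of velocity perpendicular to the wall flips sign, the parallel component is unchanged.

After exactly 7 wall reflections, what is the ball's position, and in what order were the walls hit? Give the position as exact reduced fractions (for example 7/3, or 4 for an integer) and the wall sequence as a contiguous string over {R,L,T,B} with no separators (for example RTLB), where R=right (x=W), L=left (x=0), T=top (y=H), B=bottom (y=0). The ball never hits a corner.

Final position: (7,4)
Wall sequence: TLBTBRT

1. t=2 → T at (3,4); v=(-1,-1)
2. t=3 → L at (0,1); v=(1,-1)
3. t=1 → B at (1,0); v=(1,1)
4. t=4 → T at (5,4); v=(1,-1)
5. t=4 → B at (9,0); v=(1,1)
6. t=1 → R at (10,1); v=(-1,1)
7. t=3 → T at (7,4); v=(-1,-1)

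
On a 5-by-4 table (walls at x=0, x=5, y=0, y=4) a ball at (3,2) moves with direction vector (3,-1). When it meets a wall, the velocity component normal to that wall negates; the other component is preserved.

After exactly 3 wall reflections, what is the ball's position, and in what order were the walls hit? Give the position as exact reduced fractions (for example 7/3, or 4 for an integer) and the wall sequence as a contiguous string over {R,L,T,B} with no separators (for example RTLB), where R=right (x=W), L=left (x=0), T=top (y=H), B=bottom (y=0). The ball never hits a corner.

Final position: (0,1/3)
Wall sequence: RBL

1. t=2/3 → R at (5,4/3); v=(-3,-1)
2. t=4/3 → B at (1,0); v=(-3,1)
3. t=1/3 → L at (0,1/3); v=(3,1)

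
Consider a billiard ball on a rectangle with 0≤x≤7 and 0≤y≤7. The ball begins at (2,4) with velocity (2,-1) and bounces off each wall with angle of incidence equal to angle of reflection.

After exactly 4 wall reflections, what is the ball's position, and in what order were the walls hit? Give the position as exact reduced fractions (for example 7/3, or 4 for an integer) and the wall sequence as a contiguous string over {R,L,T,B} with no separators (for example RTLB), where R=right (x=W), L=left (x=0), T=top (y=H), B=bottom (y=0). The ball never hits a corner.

1. t=5/2 → R at (7,3/2); v=(-2,-1)
2. t=3/2 → B at (4,0); v=(-2,1)
3. t=2 → L at (0,2); v=(2,1)
4. t=7/2 → R at (7,11/2); v=(-2,1)

Final position: (7,11/2)
Wall sequence: RBLR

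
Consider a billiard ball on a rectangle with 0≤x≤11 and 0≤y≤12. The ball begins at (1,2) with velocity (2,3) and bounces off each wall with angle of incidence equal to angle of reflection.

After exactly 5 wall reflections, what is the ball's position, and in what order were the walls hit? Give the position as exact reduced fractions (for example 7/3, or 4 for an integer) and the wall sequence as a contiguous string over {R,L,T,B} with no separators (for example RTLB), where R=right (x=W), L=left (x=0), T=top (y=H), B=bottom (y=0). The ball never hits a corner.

1. t=10/3 → T at (23/3,12); v=(2,-3)
2. t=5/3 → R at (11,7); v=(-2,-3)
3. t=7/3 → B at (19/3,0); v=(-2,3)
4. t=19/6 → L at (0,19/2); v=(2,3)
5. t=5/6 → T at (5/3,12); v=(2,-3)

Final position: (5/3,12)
Wall sequence: TRBLT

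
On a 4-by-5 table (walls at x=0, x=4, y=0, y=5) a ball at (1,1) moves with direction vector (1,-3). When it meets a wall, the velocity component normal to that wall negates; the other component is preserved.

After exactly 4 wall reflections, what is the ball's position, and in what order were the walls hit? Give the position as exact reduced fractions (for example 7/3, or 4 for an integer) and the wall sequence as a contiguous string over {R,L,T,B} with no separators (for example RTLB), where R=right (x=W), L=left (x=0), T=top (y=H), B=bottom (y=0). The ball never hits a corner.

Final position: (10/3,0)
Wall sequence: BTRB

1. t=1/3 → B at (4/3,0); v=(1,3)
2. t=5/3 → T at (3,5); v=(1,-3)
3. t=1 → R at (4,2); v=(-1,-3)
4. t=2/3 → B at (10/3,0); v=(-1,3)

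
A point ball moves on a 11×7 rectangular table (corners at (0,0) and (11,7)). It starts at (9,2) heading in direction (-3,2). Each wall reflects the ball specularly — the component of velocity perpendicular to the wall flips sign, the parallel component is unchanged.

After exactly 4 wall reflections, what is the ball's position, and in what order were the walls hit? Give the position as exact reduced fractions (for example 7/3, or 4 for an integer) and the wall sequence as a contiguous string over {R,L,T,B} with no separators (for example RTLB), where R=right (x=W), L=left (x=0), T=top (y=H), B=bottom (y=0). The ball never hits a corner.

Final position: (11,4/3)
Wall sequence: TLBR

1. t=5/2 → T at (3/2,7); v=(-3,-2)
2. t=1/2 → L at (0,6); v=(3,-2)
3. t=3 → B at (9,0); v=(3,2)
4. t=2/3 → R at (11,4/3); v=(-3,2)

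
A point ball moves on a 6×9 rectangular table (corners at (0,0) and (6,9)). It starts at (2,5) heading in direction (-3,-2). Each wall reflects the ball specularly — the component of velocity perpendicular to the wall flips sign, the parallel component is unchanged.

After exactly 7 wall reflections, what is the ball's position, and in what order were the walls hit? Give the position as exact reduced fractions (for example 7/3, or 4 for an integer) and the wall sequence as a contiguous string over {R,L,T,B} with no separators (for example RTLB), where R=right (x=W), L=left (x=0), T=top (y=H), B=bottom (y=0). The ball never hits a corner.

1. t=2/3 → L at (0,11/3); v=(3,-2)
2. t=11/6 → B at (11/2,0); v=(3,2)
3. t=1/6 → R at (6,1/3); v=(-3,2)
4. t=2 → L at (0,13/3); v=(3,2)
5. t=2 → R at (6,25/3); v=(-3,2)
6. t=1/3 → T at (5,9); v=(-3,-2)
7. t=5/3 → L at (0,17/3); v=(3,-2)

Final position: (0,17/3)
Wall sequence: LBRLRTL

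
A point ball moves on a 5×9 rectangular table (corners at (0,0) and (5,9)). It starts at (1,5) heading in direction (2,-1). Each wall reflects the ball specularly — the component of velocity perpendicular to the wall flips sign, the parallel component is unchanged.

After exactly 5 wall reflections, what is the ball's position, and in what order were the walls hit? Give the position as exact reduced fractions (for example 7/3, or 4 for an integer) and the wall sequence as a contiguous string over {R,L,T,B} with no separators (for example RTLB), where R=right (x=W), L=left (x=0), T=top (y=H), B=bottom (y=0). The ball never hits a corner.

1. t=2 → R at (5,3); v=(-2,-1)
2. t=5/2 → L at (0,1/2); v=(2,-1)
3. t=1/2 → B at (1,0); v=(2,1)
4. t=2 → R at (5,2); v=(-2,1)
5. t=5/2 → L at (0,9/2); v=(2,1)

Final position: (0,9/2)
Wall sequence: RLBRL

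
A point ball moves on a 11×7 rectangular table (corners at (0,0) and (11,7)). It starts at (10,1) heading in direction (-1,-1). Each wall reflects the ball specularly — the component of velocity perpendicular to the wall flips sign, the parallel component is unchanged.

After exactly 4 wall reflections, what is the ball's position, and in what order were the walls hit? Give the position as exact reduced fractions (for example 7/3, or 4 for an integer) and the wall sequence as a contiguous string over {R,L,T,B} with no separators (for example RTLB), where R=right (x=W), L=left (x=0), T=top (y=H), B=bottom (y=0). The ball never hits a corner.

Final position: (5,0)
Wall sequence: BTLB

1. t=1 → B at (9,0); v=(-1,1)
2. t=7 → T at (2,7); v=(-1,-1)
3. t=2 → L at (0,5); v=(1,-1)
4. t=5 → B at (5,0); v=(1,1)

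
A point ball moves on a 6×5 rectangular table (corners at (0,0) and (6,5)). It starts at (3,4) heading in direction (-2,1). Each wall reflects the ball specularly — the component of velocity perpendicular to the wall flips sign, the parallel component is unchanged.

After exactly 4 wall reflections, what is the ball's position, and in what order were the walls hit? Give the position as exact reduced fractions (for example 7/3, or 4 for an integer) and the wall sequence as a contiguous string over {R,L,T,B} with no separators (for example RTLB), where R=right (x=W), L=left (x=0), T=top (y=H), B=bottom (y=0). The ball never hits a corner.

1. t=1 → T at (1,5); v=(-2,-1)
2. t=1/2 → L at (0,9/2); v=(2,-1)
3. t=3 → R at (6,3/2); v=(-2,-1)
4. t=3/2 → B at (3,0); v=(-2,1)

Final position: (3,0)
Wall sequence: TLRB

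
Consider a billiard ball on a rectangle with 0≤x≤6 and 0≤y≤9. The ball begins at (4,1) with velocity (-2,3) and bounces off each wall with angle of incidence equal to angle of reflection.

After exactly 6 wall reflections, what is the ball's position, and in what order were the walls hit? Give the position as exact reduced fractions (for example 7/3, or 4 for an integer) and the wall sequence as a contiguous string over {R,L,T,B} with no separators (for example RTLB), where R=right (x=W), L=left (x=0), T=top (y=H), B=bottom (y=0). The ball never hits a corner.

Final position: (4/3,9)
Wall sequence: LTRBLT

1. t=2 → L at (0,7); v=(2,3)
2. t=2/3 → T at (4/3,9); v=(2,-3)
3. t=7/3 → R at (6,2); v=(-2,-3)
4. t=2/3 → B at (14/3,0); v=(-2,3)
5. t=7/3 → L at (0,7); v=(2,3)
6. t=2/3 → T at (4/3,9); v=(2,-3)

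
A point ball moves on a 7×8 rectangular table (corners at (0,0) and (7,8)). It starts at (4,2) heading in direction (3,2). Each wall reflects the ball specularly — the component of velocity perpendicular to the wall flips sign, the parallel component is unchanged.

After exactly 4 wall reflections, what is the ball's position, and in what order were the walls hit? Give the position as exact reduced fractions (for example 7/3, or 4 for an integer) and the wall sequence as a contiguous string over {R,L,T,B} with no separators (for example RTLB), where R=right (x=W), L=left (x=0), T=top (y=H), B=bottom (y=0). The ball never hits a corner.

Final position: (7,8/3)
Wall sequence: RTLR

1. t=1 → R at (7,4); v=(-3,2)
2. t=2 → T at (1,8); v=(-3,-2)
3. t=1/3 → L at (0,22/3); v=(3,-2)
4. t=7/3 → R at (7,8/3); v=(-3,-2)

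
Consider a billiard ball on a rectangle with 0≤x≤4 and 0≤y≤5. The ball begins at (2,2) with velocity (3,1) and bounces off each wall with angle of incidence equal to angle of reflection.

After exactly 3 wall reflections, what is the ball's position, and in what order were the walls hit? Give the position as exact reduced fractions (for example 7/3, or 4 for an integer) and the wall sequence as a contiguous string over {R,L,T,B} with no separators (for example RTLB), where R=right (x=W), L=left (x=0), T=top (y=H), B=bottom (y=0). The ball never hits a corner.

1. t=2/3 → R at (4,8/3); v=(-3,1)
2. t=4/3 → L at (0,4); v=(3,1)
3. t=1 → T at (3,5); v=(3,-1)

Final position: (3,5)
Wall sequence: RLT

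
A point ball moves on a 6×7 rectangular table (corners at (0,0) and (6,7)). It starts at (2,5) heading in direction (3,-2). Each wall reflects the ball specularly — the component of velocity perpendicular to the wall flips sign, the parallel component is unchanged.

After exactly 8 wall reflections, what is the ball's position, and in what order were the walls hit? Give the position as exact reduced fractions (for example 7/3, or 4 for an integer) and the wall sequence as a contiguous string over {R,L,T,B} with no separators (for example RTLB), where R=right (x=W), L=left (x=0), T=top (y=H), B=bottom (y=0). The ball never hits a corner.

Final position: (11/2,0)
Wall sequence: RBLRTLRB

1. t=4/3 → R at (6,7/3); v=(-3,-2)
2. t=7/6 → B at (5/2,0); v=(-3,2)
3. t=5/6 → L at (0,5/3); v=(3,2)
4. t=2 → R at (6,17/3); v=(-3,2)
5. t=2/3 → T at (4,7); v=(-3,-2)
6. t=4/3 → L at (0,13/3); v=(3,-2)
7. t=2 → R at (6,1/3); v=(-3,-2)
8. t=1/6 → B at (11/2,0); v=(-3,2)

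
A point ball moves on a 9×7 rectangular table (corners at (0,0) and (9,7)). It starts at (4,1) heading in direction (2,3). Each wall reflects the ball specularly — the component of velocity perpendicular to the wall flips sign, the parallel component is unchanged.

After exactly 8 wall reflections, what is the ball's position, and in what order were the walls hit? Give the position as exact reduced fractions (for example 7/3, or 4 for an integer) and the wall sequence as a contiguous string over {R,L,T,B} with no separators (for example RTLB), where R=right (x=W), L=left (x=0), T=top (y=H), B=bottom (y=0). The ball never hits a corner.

Final position: (9,13/2)
Wall sequence: TRBTLBTR

1. t=2 → T at (8,7); v=(2,-3)
2. t=1/2 → R at (9,11/2); v=(-2,-3)
3. t=11/6 → B at (16/3,0); v=(-2,3)
4. t=7/3 → T at (2/3,7); v=(-2,-3)
5. t=1/3 → L at (0,6); v=(2,-3)
6. t=2 → B at (4,0); v=(2,3)
7. t=7/3 → T at (26/3,7); v=(2,-3)
8. t=1/6 → R at (9,13/2); v=(-2,-3)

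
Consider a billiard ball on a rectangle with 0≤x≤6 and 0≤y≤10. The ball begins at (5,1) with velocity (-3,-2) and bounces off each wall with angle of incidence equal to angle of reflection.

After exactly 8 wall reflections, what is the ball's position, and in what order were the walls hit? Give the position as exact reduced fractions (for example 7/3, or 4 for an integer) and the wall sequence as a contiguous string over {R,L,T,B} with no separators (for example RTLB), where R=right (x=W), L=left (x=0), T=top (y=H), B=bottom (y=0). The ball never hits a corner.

1. t=1/2 → B at (7/2,0); v=(-3,2)
2. t=7/6 → L at (0,7/3); v=(3,2)
3. t=2 → R at (6,19/3); v=(-3,2)
4. t=11/6 → T at (1/2,10); v=(-3,-2)
5. t=1/6 → L at (0,29/3); v=(3,-2)
6. t=2 → R at (6,17/3); v=(-3,-2)
7. t=2 → L at (0,5/3); v=(3,-2)
8. t=5/6 → B at (5/2,0); v=(3,2)

Final position: (5/2,0)
Wall sequence: BLRTLRLB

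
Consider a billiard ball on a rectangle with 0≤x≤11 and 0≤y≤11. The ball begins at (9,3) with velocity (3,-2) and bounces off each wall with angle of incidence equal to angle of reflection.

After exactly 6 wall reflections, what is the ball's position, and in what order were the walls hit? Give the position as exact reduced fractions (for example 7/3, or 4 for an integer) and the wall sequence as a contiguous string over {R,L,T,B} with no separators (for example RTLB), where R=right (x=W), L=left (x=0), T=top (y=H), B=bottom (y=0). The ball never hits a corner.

Final position: (0,5/3)
Wall sequence: RBLTRL

1. t=2/3 → R at (11,5/3); v=(-3,-2)
2. t=5/6 → B at (17/2,0); v=(-3,2)
3. t=17/6 → L at (0,17/3); v=(3,2)
4. t=8/3 → T at (8,11); v=(3,-2)
5. t=1 → R at (11,9); v=(-3,-2)
6. t=11/3 → L at (0,5/3); v=(3,-2)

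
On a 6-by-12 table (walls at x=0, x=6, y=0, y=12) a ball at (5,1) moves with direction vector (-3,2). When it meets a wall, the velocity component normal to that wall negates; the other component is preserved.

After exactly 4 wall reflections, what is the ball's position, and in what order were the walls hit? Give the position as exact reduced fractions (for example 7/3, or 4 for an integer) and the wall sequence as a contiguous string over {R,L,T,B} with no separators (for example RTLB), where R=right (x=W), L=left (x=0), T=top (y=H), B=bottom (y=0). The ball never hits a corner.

Final position: (0,35/3)
Wall sequence: LRTL

1. t=5/3 → L at (0,13/3); v=(3,2)
2. t=2 → R at (6,25/3); v=(-3,2)
3. t=11/6 → T at (1/2,12); v=(-3,-2)
4. t=1/6 → L at (0,35/3); v=(3,-2)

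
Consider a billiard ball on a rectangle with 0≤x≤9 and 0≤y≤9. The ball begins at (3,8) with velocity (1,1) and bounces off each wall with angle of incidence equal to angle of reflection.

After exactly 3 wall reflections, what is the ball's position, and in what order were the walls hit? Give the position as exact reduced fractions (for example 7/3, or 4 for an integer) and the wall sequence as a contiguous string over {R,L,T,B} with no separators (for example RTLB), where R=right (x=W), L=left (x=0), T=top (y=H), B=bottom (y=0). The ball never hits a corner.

Final position: (5,0)
Wall sequence: TRB

1. t=1 → T at (4,9); v=(1,-1)
2. t=5 → R at (9,4); v=(-1,-1)
3. t=4 → B at (5,0); v=(-1,1)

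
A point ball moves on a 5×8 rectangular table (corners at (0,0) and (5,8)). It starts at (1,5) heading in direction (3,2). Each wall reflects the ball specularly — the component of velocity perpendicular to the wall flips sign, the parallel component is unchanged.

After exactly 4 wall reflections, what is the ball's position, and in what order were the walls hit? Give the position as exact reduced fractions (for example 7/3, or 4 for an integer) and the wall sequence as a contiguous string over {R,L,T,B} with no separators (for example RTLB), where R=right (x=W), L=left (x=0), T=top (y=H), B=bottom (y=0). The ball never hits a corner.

1. t=4/3 → R at (5,23/3); v=(-3,2)
2. t=1/6 → T at (9/2,8); v=(-3,-2)
3. t=3/2 → L at (0,5); v=(3,-2)
4. t=5/3 → R at (5,5/3); v=(-3,-2)

Final position: (5,5/3)
Wall sequence: RTLR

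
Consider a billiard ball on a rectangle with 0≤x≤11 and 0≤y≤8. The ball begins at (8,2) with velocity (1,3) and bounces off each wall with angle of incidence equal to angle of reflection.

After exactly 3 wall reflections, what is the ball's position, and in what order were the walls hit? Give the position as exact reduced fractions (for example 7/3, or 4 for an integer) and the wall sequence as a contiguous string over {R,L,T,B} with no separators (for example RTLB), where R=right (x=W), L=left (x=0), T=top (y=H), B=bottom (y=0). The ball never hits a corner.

Final position: (28/3,0)
Wall sequence: TRB

1. t=2 → T at (10,8); v=(1,-3)
2. t=1 → R at (11,5); v=(-1,-3)
3. t=5/3 → B at (28/3,0); v=(-1,3)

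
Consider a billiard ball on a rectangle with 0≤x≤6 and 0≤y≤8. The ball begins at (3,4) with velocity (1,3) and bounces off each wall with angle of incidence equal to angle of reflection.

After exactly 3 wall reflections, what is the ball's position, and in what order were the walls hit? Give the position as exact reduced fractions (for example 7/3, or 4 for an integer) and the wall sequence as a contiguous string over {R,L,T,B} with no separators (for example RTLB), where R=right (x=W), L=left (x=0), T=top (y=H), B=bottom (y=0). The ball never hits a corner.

Final position: (5,0)
Wall sequence: TRB

1. t=4/3 → T at (13/3,8); v=(1,-3)
2. t=5/3 → R at (6,3); v=(-1,-3)
3. t=1 → B at (5,0); v=(-1,3)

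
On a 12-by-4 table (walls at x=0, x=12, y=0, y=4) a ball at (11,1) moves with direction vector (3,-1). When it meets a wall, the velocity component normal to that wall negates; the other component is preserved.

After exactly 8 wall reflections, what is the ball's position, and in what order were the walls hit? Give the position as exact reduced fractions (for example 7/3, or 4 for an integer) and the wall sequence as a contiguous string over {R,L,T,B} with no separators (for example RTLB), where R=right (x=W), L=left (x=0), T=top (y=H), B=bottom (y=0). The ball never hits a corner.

Final position: (2,4)
Wall sequence: RBLTRBLT

1. t=1/3 → R at (12,2/3); v=(-3,-1)
2. t=2/3 → B at (10,0); v=(-3,1)
3. t=10/3 → L at (0,10/3); v=(3,1)
4. t=2/3 → T at (2,4); v=(3,-1)
5. t=10/3 → R at (12,2/3); v=(-3,-1)
6. t=2/3 → B at (10,0); v=(-3,1)
7. t=10/3 → L at (0,10/3); v=(3,1)
8. t=2/3 → T at (2,4); v=(3,-1)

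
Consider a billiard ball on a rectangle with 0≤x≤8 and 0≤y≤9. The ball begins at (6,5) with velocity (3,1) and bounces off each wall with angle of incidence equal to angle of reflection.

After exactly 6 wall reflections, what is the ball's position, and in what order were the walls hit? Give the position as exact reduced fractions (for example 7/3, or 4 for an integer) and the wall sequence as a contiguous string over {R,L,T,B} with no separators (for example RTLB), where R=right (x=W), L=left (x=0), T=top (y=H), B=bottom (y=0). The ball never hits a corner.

1. t=2/3 → R at (8,17/3); v=(-3,1)
2. t=8/3 → L at (0,25/3); v=(3,1)
3. t=2/3 → T at (2,9); v=(3,-1)
4. t=2 → R at (8,7); v=(-3,-1)
5. t=8/3 → L at (0,13/3); v=(3,-1)
6. t=8/3 → R at (8,5/3); v=(-3,-1)

Final position: (8,5/3)
Wall sequence: RLTRLR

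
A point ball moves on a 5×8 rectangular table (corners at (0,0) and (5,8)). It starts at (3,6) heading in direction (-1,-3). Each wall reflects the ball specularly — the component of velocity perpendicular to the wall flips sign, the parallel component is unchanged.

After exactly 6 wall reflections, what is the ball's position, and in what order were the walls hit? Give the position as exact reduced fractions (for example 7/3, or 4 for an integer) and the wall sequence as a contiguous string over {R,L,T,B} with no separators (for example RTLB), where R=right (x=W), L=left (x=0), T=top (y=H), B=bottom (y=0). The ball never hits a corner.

1. t=2 → B at (1,0); v=(-1,3)
2. t=1 → L at (0,3); v=(1,3)
3. t=5/3 → T at (5/3,8); v=(1,-3)
4. t=8/3 → B at (13/3,0); v=(1,3)
5. t=2/3 → R at (5,2); v=(-1,3)
6. t=2 → T at (3,8); v=(-1,-3)

Final position: (3,8)
Wall sequence: BLTBRT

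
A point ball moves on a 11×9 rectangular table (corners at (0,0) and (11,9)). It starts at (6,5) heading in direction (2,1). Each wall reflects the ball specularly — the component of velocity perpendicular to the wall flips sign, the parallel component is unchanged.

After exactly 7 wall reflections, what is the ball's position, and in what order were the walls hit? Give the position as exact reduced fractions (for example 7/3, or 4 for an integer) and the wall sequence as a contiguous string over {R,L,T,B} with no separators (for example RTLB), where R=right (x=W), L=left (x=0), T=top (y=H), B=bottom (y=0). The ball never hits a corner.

Final position: (6,9)
Wall sequence: RTLBRLT

1. t=5/2 → R at (11,15/2); v=(-2,1)
2. t=3/2 → T at (8,9); v=(-2,-1)
3. t=4 → L at (0,5); v=(2,-1)
4. t=5 → B at (10,0); v=(2,1)
5. t=1/2 → R at (11,1/2); v=(-2,1)
6. t=11/2 → L at (0,6); v=(2,1)
7. t=3 → T at (6,9); v=(2,-1)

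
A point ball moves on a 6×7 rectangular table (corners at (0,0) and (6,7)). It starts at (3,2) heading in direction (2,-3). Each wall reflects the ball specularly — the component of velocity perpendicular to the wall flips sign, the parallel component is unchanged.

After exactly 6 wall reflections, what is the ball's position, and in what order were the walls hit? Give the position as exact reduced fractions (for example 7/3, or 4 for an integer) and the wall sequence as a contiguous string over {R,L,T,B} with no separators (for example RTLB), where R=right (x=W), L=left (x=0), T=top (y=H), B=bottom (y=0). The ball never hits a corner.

1. t=2/3 → B at (13/3,0); v=(2,3)
2. t=5/6 → R at (6,5/2); v=(-2,3)
3. t=3/2 → T at (3,7); v=(-2,-3)
4. t=3/2 → L at (0,5/2); v=(2,-3)
5. t=5/6 → B at (5/3,0); v=(2,3)
6. t=13/6 → R at (6,13/2); v=(-2,3)

Final position: (6,13/2)
Wall sequence: BRTLBR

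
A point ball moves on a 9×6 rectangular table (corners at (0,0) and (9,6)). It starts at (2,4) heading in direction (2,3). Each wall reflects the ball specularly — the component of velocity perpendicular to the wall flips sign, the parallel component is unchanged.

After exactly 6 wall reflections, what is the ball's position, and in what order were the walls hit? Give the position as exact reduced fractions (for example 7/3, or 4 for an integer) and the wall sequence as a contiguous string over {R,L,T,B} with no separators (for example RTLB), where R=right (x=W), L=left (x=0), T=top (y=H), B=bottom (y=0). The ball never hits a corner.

Final position: (0,4)
Wall sequence: TBRTBL

1. t=2/3 → T at (10/3,6); v=(2,-3)
2. t=2 → B at (22/3,0); v=(2,3)
3. t=5/6 → R at (9,5/2); v=(-2,3)
4. t=7/6 → T at (20/3,6); v=(-2,-3)
5. t=2 → B at (8/3,0); v=(-2,3)
6. t=4/3 → L at (0,4); v=(2,3)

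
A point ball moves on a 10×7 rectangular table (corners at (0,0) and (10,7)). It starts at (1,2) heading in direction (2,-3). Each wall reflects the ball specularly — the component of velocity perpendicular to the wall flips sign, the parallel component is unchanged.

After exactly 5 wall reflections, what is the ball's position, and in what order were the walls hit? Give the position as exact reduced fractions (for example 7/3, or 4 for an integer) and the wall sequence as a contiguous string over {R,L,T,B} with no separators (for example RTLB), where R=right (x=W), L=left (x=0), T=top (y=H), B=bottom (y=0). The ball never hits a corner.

1. t=2/3 → B at (7/3,0); v=(2,3)
2. t=7/3 → T at (7,7); v=(2,-3)
3. t=3/2 → R at (10,5/2); v=(-2,-3)
4. t=5/6 → B at (25/3,0); v=(-2,3)
5. t=7/3 → T at (11/3,7); v=(-2,-3)

Final position: (11/3,7)
Wall sequence: BTRBT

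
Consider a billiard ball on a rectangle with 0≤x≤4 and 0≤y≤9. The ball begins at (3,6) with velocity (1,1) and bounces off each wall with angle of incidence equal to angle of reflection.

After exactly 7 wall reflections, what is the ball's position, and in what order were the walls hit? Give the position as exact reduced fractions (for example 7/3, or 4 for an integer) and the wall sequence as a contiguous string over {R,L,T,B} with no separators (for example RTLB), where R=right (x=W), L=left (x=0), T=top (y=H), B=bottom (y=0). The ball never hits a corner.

1. t=1 → R at (4,7); v=(-1,1)
2. t=2 → T at (2,9); v=(-1,-1)
3. t=2 → L at (0,7); v=(1,-1)
4. t=4 → R at (4,3); v=(-1,-1)
5. t=3 → B at (1,0); v=(-1,1)
6. t=1 → L at (0,1); v=(1,1)
7. t=4 → R at (4,5); v=(-1,1)

Final position: (4,5)
Wall sequence: RTLRBLR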